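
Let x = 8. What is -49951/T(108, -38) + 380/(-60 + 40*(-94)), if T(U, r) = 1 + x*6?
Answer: -9541572/9359 ≈ -1019.5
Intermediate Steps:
T(U, r) = 49 (T(U, r) = 1 + 8*6 = 1 + 48 = 49)
-49951/T(108, -38) + 380/(-60 + 40*(-94)) = -49951/49 + 380/(-60 + 40*(-94)) = -49951*1/49 + 380/(-60 - 3760) = -49951/49 + 380/(-3820) = -49951/49 + 380*(-1/3820) = -49951/49 - 19/191 = -9541572/9359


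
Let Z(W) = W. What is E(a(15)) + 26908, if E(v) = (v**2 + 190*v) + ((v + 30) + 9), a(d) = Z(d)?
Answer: 30037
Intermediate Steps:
a(d) = d
E(v) = 39 + v**2 + 191*v (E(v) = (v**2 + 190*v) + ((30 + v) + 9) = (v**2 + 190*v) + (39 + v) = 39 + v**2 + 191*v)
E(a(15)) + 26908 = (39 + 15**2 + 191*15) + 26908 = (39 + 225 + 2865) + 26908 = 3129 + 26908 = 30037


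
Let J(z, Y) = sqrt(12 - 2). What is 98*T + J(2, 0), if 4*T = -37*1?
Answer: -1813/2 + sqrt(10) ≈ -903.34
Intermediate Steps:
J(z, Y) = sqrt(10)
T = -37/4 (T = (-37*1)/4 = (1/4)*(-37) = -37/4 ≈ -9.2500)
98*T + J(2, 0) = 98*(-37/4) + sqrt(10) = -1813/2 + sqrt(10)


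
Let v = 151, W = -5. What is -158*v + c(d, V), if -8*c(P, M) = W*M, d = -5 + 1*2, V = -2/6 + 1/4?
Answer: -2290373/96 ≈ -23858.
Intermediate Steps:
V = -1/12 (V = -2*⅙ + 1*(¼) = -⅓ + ¼ = -1/12 ≈ -0.083333)
d = -3 (d = -5 + 2 = -3)
c(P, M) = 5*M/8 (c(P, M) = -(-5)*M/8 = 5*M/8)
-158*v + c(d, V) = -158*151 + (5/8)*(-1/12) = -23858 - 5/96 = -2290373/96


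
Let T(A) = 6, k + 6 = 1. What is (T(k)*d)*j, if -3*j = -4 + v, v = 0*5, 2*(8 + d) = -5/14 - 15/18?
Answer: -1444/21 ≈ -68.762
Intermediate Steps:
k = -5 (k = -6 + 1 = -5)
d = -361/42 (d = -8 + (-5/14 - 15/18)/2 = -8 + (-5*1/14 - 15*1/18)/2 = -8 + (-5/14 - ⅚)/2 = -8 + (½)*(-25/21) = -8 - 25/42 = -361/42 ≈ -8.5952)
v = 0
j = 4/3 (j = -(-4 + 0)/3 = -⅓*(-4) = 4/3 ≈ 1.3333)
(T(k)*d)*j = (6*(-361/42))*(4/3) = -361/7*4/3 = -1444/21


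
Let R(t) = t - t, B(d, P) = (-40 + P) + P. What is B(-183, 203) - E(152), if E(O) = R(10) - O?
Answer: 518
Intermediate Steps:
B(d, P) = -40 + 2*P
R(t) = 0
E(O) = -O (E(O) = 0 - O = -O)
B(-183, 203) - E(152) = (-40 + 2*203) - (-1)*152 = (-40 + 406) - 1*(-152) = 366 + 152 = 518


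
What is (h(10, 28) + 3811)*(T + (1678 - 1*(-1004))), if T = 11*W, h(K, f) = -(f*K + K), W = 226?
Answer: 18196528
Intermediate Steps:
h(K, f) = -K - K*f (h(K, f) = -(K*f + K) = -(K + K*f) = -K - K*f)
T = 2486 (T = 11*226 = 2486)
(h(10, 28) + 3811)*(T + (1678 - 1*(-1004))) = (-1*10*(1 + 28) + 3811)*(2486 + (1678 - 1*(-1004))) = (-1*10*29 + 3811)*(2486 + (1678 + 1004)) = (-290 + 3811)*(2486 + 2682) = 3521*5168 = 18196528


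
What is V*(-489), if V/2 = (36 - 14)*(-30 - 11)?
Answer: 882156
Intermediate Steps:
V = -1804 (V = 2*((36 - 14)*(-30 - 11)) = 2*(22*(-41)) = 2*(-902) = -1804)
V*(-489) = -1804*(-489) = 882156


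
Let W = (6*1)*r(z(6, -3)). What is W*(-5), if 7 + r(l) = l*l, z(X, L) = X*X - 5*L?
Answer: -77820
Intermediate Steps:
z(X, L) = X² - 5*L
r(l) = -7 + l² (r(l) = -7 + l*l = -7 + l²)
W = 15564 (W = (6*1)*(-7 + (6² - 5*(-3))²) = 6*(-7 + (36 + 15)²) = 6*(-7 + 51²) = 6*(-7 + 2601) = 6*2594 = 15564)
W*(-5) = 15564*(-5) = -77820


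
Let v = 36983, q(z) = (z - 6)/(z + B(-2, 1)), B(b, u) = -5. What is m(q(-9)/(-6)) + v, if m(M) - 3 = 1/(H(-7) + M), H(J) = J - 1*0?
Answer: 7434158/201 ≈ 36986.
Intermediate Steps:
H(J) = J (H(J) = J + 0 = J)
q(z) = (-6 + z)/(-5 + z) (q(z) = (z - 6)/(z - 5) = (-6 + z)/(-5 + z))
m(M) = 3 + 1/(-7 + M)
m(q(-9)/(-6)) + v = (-20 + 3*(((-6 - 9)/(-5 - 9))/(-6)))/(-7 + ((-6 - 9)/(-5 - 9))/(-6)) + 36983 = (-20 + 3*((-15/(-14))*(-⅙)))/(-7 + (-15/(-14))*(-⅙)) + 36983 = (-20 + 3*(-1/14*(-15)*(-⅙)))/(-7 - 1/14*(-15)*(-⅙)) + 36983 = (-20 + 3*((15/14)*(-⅙)))/(-7 + (15/14)*(-⅙)) + 36983 = (-20 + 3*(-5/28))/(-7 - 5/28) + 36983 = (-20 - 15/28)/(-201/28) + 36983 = -28/201*(-575/28) + 36983 = 575/201 + 36983 = 7434158/201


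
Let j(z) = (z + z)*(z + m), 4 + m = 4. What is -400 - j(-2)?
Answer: -408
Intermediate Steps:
m = 0 (m = -4 + 4 = 0)
j(z) = 2*z² (j(z) = (z + z)*(z + 0) = (2*z)*z = 2*z²)
-400 - j(-2) = -400 - 2*(-2)² = -400 - 2*4 = -400 - 1*8 = -400 - 8 = -408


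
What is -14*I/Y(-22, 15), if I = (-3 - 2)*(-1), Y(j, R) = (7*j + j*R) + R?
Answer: 10/67 ≈ 0.14925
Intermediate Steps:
Y(j, R) = R + 7*j + R*j (Y(j, R) = (7*j + R*j) + R = R + 7*j + R*j)
I = 5 (I = -5*(-1) = 5)
-14*I/Y(-22, 15) = -14*5/(15 + 7*(-22) + 15*(-22)) = -70/(15 - 154 - 330) = -70/(-469) = -70*(-1)/469 = -1*(-10/67) = 10/67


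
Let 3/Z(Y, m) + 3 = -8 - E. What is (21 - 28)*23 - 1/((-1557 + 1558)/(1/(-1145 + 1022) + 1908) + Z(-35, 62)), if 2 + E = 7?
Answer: -109280113/702081 ≈ -155.65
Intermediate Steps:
E = 5 (E = -2 + 7 = 5)
Z(Y, m) = -3/16 (Z(Y, m) = 3/(-3 + (-8 - 1*5)) = 3/(-3 + (-8 - 5)) = 3/(-3 - 13) = 3/(-16) = 3*(-1/16) = -3/16)
(21 - 28)*23 - 1/((-1557 + 1558)/(1/(-1145 + 1022) + 1908) + Z(-35, 62)) = (21 - 28)*23 - 1/((-1557 + 1558)/(1/(-1145 + 1022) + 1908) - 3/16) = -7*23 - 1/(1/(1/(-123) + 1908) - 3/16) = -161 - 1/(1/(-1/123 + 1908) - 3/16) = -161 - 1/(1/(234683/123) - 3/16) = -161 - 1/(1*(123/234683) - 3/16) = -161 - 1/(123/234683 - 3/16) = -161 - 1/(-702081/3754928) = -161 - 1*(-3754928/702081) = -161 + 3754928/702081 = -109280113/702081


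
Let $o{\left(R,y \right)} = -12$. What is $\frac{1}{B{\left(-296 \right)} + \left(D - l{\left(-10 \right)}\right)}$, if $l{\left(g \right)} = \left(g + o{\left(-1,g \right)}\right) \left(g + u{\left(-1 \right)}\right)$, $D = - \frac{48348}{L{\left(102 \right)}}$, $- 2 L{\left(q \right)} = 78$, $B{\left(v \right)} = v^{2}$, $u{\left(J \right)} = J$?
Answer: $\frac{13}{1151978} \approx 1.1285 \cdot 10^{-5}$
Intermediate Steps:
$L{\left(q \right)} = -39$ ($L{\left(q \right)} = \left(- \frac{1}{2}\right) 78 = -39$)
$D = \frac{16116}{13}$ ($D = - \frac{48348}{-39} = \left(-48348\right) \left(- \frac{1}{39}\right) = \frac{16116}{13} \approx 1239.7$)
$l{\left(g \right)} = \left(-1 + g\right) \left(-12 + g\right)$ ($l{\left(g \right)} = \left(g - 12\right) \left(g - 1\right) = \left(-12 + g\right) \left(-1 + g\right) = \left(-1 + g\right) \left(-12 + g\right)$)
$\frac{1}{B{\left(-296 \right)} + \left(D - l{\left(-10 \right)}\right)} = \frac{1}{\left(-296\right)^{2} + \left(\frac{16116}{13} - \left(12 + \left(-10\right)^{2} - -130\right)\right)} = \frac{1}{87616 + \left(\frac{16116}{13} - \left(12 + 100 + 130\right)\right)} = \frac{1}{87616 + \left(\frac{16116}{13} - 242\right)} = \frac{1}{87616 + \frac{12970}{13}} = \frac{1}{\frac{1151978}{13}} = \frac{13}{1151978}$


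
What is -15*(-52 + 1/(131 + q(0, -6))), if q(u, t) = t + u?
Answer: 19497/25 ≈ 779.88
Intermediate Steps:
-15*(-52 + 1/(131 + q(0, -6))) = -15*(-52 + 1/(131 + (-6 + 0))) = -15*(-52 + 1/(131 - 6)) = -15*(-52 + 1/125) = -15*(-6499/125) = 19497/25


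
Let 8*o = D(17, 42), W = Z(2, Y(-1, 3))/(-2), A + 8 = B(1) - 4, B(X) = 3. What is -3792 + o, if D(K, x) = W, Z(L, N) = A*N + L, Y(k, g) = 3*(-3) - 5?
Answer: -3800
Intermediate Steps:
A = -9 (A = -8 + (3 - 4) = -8 - 1 = -9)
Y(k, g) = -14 (Y(k, g) = -9 - 5 = -14)
Z(L, N) = L - 9*N (Z(L, N) = -9*N + L = L - 9*N)
W = -64 (W = (2 - 9*(-14))/(-2) = (2 + 126)*(-½) = 128*(-½) = -64)
D(K, x) = -64
o = -8 (o = (⅛)*(-64) = -8)
-3792 + o = -3792 - 8 = -3800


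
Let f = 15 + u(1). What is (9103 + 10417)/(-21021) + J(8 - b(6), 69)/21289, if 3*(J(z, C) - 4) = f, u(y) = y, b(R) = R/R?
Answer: -138455028/149172023 ≈ -0.92816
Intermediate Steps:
b(R) = 1
f = 16 (f = 15 + 1 = 16)
J(z, C) = 28/3 (J(z, C) = 4 + (⅓)*16 = 4 + 16/3 = 28/3)
(9103 + 10417)/(-21021) + J(8 - b(6), 69)/21289 = (9103 + 10417)/(-21021) + (28/3)/21289 = 19520*(-1/21021) + (28/3)*(1/21289) = -19520/21021 + 28/63867 = -138455028/149172023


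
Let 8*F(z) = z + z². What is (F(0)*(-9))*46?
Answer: 0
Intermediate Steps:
F(z) = z/8 + z²/8 (F(z) = (z + z²)/8 = z/8 + z²/8)
(F(0)*(-9))*46 = (((⅛)*0*(1 + 0))*(-9))*46 = (((⅛)*0*1)*(-9))*46 = (0*(-9))*46 = 0*46 = 0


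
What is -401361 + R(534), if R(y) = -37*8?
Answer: -401657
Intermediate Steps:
R(y) = -296
-401361 + R(534) = -401361 - 296 = -401657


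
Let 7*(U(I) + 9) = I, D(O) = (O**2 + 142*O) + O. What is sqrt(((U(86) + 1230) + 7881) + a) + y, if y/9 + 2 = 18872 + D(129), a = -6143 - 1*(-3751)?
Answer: 485622 + 4*sqrt(20587)/7 ≈ 4.8570e+5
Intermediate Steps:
D(O) = O**2 + 143*O
U(I) = -9 + I/7
a = -2392 (a = -6143 + 3751 = -2392)
y = 485622 (y = -18 + 9*(18872 + 129*(143 + 129)) = -18 + 9*(18872 + 129*272) = -18 + 9*(18872 + 35088) = -18 + 9*53960 = -18 + 485640 = 485622)
sqrt(((U(86) + 1230) + 7881) + a) + y = sqrt((((-9 + (1/7)*86) + 1230) + 7881) - 2392) + 485622 = sqrt((((-9 + 86/7) + 1230) + 7881) - 2392) + 485622 = sqrt(((23/7 + 1230) + 7881) - 2392) + 485622 = sqrt((8633/7 + 7881) - 2392) + 485622 = sqrt(63800/7 - 2392) + 485622 = sqrt(47056/7) + 485622 = 4*sqrt(20587)/7 + 485622 = 485622 + 4*sqrt(20587)/7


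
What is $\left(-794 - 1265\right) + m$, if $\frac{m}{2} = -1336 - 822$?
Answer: $-6375$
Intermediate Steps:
$m = -4316$ ($m = 2 \left(-1336 - 822\right) = 2 \left(-2158\right) = -4316$)
$\left(-794 - 1265\right) + m = \left(-794 - 1265\right) - 4316 = -2059 - 4316 = -6375$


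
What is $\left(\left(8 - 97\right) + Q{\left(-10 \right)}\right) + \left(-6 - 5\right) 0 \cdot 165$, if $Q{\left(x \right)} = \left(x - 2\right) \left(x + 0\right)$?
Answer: $31$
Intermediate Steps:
$Q{\left(x \right)} = x \left(-2 + x\right)$ ($Q{\left(x \right)} = \left(-2 + x\right) x = x \left(-2 + x\right)$)
$\left(\left(8 - 97\right) + Q{\left(-10 \right)}\right) + \left(-6 - 5\right) 0 \cdot 165 = \left(\left(8 - 97\right) - 10 \left(-2 - 10\right)\right) + \left(-6 - 5\right) 0 \cdot 165 = \left(-89 - -120\right) + \left(-11\right) 0 \cdot 165 = \left(-89 + 120\right) + 0 \cdot 165 = 31 + 0 = 31$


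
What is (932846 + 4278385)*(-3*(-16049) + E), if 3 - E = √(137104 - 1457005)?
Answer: 250920772650 - 5211231*I*√1319901 ≈ 2.5092e+11 - 5.987e+9*I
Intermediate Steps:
E = 3 - I*√1319901 (E = 3 - √(137104 - 1457005) = 3 - √(-1319901) = 3 - I*√1319901 ≈ 3.0 - 1148.9*I)
(932846 + 4278385)*(-3*(-16049) + E) = (932846 + 4278385)*(-3*(-16049) + (3 - I*√1319901)) = 5211231*(48147 + (3 - I*√1319901)) = 5211231*(48150 - I*√1319901) = 250920772650 - 5211231*I*√1319901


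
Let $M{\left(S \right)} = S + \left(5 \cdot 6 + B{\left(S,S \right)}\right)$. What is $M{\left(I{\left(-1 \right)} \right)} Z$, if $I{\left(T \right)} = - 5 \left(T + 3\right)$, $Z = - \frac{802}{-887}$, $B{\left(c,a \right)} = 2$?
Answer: $\frac{17644}{887} \approx 19.892$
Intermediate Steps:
$Z = \frac{802}{887}$ ($Z = \left(-802\right) \left(- \frac{1}{887}\right) = \frac{802}{887} \approx 0.90417$)
$I{\left(T \right)} = -15 - 5 T$ ($I{\left(T \right)} = - 5 \left(3 + T\right) = -15 - 5 T$)
$M{\left(S \right)} = 32 + S$ ($M{\left(S \right)} = S + \left(5 \cdot 6 + 2\right) = S + \left(30 + 2\right) = S + 32 = 32 + S$)
$M{\left(I{\left(-1 \right)} \right)} Z = \left(32 - 10\right) \frac{802}{887} = 22 \cdot \frac{802}{887} = \frac{17644}{887}$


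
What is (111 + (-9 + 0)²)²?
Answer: 36864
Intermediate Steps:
(111 + (-9 + 0)²)² = (111 + (-9)²)² = (111 + 81)² = 192² = 36864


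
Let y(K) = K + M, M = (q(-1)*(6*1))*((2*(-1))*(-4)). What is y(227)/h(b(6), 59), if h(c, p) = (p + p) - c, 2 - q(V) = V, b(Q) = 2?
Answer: 371/116 ≈ 3.1983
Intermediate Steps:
q(V) = 2 - V
h(c, p) = -c + 2*p (h(c, p) = 2*p - c = -c + 2*p)
M = 144 (M = ((2 - 1*(-1))*(6*1))*((2*(-1))*(-4)) = ((2 + 1)*6)*(-2*(-4)) = (3*6)*8 = 18*8 = 144)
y(K) = 144 + K (y(K) = K + 144 = 144 + K)
y(227)/h(b(6), 59) = (144 + 227)/(-1*2 + 2*59) = 371/(-2 + 118) = 371/116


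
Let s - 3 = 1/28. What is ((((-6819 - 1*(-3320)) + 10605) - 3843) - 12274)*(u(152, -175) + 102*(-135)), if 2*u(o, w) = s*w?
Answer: 1011800135/8 ≈ 1.2648e+8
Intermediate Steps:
s = 85/28 (s = 3 + 1/28 = 85/28 ≈ 3.0357)
u(o, w) = 85*w/56 (u(o, w) = (85*w/28)/2 = 85*w/56)
((((-6819 - 1*(-3320)) + 10605) - 3843) - 12274)*(u(152, -175) + 102*(-135)) = ((((-6819 - 1*(-3320)) + 10605) - 3843) - 12274)*((85/56)*(-175) + 102*(-135)) = ((((-6819 + 3320) + 10605) - 3843) - 12274)*(-2125/8 - 13770) = (((-3499 + 10605) - 3843) - 12274)*(-112285/8) = ((7106 - 3843) - 12274)*(-112285/8) = (3263 - 12274)*(-112285/8) = -9011*(-112285/8) = 1011800135/8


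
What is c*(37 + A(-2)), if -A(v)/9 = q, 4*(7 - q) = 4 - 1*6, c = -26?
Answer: 793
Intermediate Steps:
q = 15/2 (q = 7 - (4 - 1*6)/4 = 7 - (4 - 6)/4 = 7 - 1/4*(-2) = 7 + 1/2 = 15/2 ≈ 7.5000)
A(v) = -135/2 (A(v) = -9*15/2 = -135/2)
c*(37 + A(-2)) = -26*(37 - 135/2) = -26*(-61/2) = 793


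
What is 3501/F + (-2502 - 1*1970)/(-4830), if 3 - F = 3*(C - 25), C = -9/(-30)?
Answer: 28757702/620655 ≈ 46.334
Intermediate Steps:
C = 3/10 (C = -9*(-1/30) = 3/10 ≈ 0.30000)
F = 771/10 (F = 3 - 3*(3/10 - 25) = 3 - 3*(-247)/10 = 3 - 1*(-741/10) = 3 + 741/10 = 771/10 ≈ 77.100)
3501/F + (-2502 - 1*1970)/(-4830) = 3501/(771/10) + (-2502 - 1*1970)/(-4830) = 3501*(10/771) + (-2502 - 1970)*(-1/4830) = 11670/257 - 4472*(-1/4830) = 11670/257 + 2236/2415 = 28757702/620655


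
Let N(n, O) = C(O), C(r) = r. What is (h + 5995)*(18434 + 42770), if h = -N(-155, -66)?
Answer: 370957444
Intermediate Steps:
N(n, O) = O
h = 66 (h = -1*(-66) = 66)
(h + 5995)*(18434 + 42770) = (66 + 5995)*(18434 + 42770) = 6061*61204 = 370957444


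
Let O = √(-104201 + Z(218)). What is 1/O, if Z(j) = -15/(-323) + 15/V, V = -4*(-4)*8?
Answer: -8*I*√2783019278834/4308079379 ≈ -0.0030979*I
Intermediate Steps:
V = 128 (V = 16*8 = 128)
Z(j) = 6765/41344 (Z(j) = -15/(-323) + 15/128 = -15*(-1/323) + 15*(1/128) = 15/323 + 15/128 = 6765/41344)
O = I*√2783019278834/5168 (O = √(-104201 + 6765/41344) = √(-4308079379/41344) = I*√2783019278834/5168 ≈ 322.8*I)
1/O = 1/(I*√2783019278834/5168) = -8*I*√2783019278834/4308079379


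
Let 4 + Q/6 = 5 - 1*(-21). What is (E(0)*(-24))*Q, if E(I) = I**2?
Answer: 0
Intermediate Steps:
Q = 132 (Q = -24 + 6*(5 - 1*(-21)) = -24 + 6*(5 + 21) = -24 + 6*26 = -24 + 156 = 132)
(E(0)*(-24))*Q = (0**2*(-24))*132 = (0*(-24))*132 = 0*132 = 0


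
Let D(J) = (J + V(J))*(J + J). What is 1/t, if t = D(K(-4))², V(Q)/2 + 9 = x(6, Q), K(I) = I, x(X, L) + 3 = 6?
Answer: 1/16384 ≈ 6.1035e-5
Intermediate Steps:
x(X, L) = 3 (x(X, L) = -3 + 6 = 3)
V(Q) = -12 (V(Q) = -18 + 2*3 = -18 + 6 = -12)
D(J) = 2*J*(-12 + J) (D(J) = (J - 12)*(J + J) = (-12 + J)*(2*J) = 2*J*(-12 + J))
t = 16384 (t = (2*(-4)*(-12 - 4))² = (2*(-4)*(-16))² = 128² = 16384)
1/t = 1/16384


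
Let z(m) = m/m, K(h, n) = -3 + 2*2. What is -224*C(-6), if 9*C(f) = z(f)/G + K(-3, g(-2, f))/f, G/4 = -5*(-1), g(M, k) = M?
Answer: 392/135 ≈ 2.9037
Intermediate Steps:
K(h, n) = 1 (K(h, n) = -3 + 4 = 1)
G = 20 (G = 4*(-5*(-1)) = 4*5 = 20)
z(m) = 1
C(f) = 1/180 + 1/(9*f) (C(f) = (1/20 + 1/f)/9 = 1/180 + 1/(9*f))
-224*C(-6) = -56*(20 - 6)/(45*(-6)) = -56*(-1)*14/(45*6) = -224*(-7/540) = 392/135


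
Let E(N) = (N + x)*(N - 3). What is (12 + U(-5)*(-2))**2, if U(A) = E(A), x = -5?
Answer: 21904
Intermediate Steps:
E(N) = (-5 + N)*(-3 + N) (E(N) = (N - 5)*(N - 3) = (-5 + N)*(-3 + N))
U(A) = 15 + A**2 - 8*A
(12 + U(-5)*(-2))**2 = (12 + (15 + (-5)**2 - 8*(-5))*(-2))**2 = (12 + (15 + 25 + 40)*(-2))**2 = (12 + 80*(-2))**2 = (12 - 160)**2 = (-148)**2 = 21904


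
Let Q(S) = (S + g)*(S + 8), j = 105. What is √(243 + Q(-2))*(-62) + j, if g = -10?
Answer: 105 - 186*√19 ≈ -705.75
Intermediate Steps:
Q(S) = (-10 + S)*(8 + S) (Q(S) = (S - 10)*(S + 8) = (-10 + S)*(8 + S))
√(243 + Q(-2))*(-62) + j = √(243 + (-80 + (-2)² - 2*(-2)))*(-62) + 105 = √(243 + (-80 + 4 + 4))*(-62) + 105 = √(243 - 72)*(-62) + 105 = √171*(-62) + 105 = (3*√19)*(-62) + 105 = -186*√19 + 105 = 105 - 186*√19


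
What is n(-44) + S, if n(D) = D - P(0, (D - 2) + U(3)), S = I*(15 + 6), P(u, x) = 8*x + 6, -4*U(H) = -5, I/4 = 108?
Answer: 9380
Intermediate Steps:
I = 432 (I = 4*108 = 432)
U(H) = 5/4 (U(H) = -¼*(-5) = 5/4)
P(u, x) = 6 + 8*x
S = 9072 (S = 432*(15 + 6) = 432*21 = 9072)
n(D) = -7*D (n(D) = D - (6 + 8*((D - 2) + 5/4)) = D - (6 + 8*((-2 + D) + 5/4)) = D - (6 + 8*(-¾ + D)) = D - (6 + (-6 + 8*D)) = D - 8*D = -7*D)
n(-44) + S = -7*(-44) + 9072 = 308 + 9072 = 9380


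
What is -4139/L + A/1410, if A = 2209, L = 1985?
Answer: -1235/2382 ≈ -0.51847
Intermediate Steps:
-4139/L + A/1410 = -4139/1985 + 2209/1410 = -4139*1/1985 + 2209*(1/1410) = -4139/1985 + 47/30 = -1235/2382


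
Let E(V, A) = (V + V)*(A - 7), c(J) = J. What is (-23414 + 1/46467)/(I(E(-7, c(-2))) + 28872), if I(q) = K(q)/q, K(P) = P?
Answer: -1087978337/1341641691 ≈ -0.81093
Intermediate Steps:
E(V, A) = 2*V*(-7 + A) (E(V, A) = (2*V)*(-7 + A) = 2*V*(-7 + A))
I(q) = 1 (I(q) = q/q = 1)
(-23414 + 1/46467)/(I(E(-7, c(-2))) + 28872) = (-23414 + 1/46467)/(1 + 28872) = (-23414 + 1/46467)/28873 = -1087978337/46467*1/28873 = -1087978337/1341641691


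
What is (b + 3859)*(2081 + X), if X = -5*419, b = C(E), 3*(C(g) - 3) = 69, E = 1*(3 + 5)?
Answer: -54390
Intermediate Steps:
E = 8 (E = 1*8 = 8)
C(g) = 26 (C(g) = 3 + (⅓)*69 = 3 + 23 = 26)
b = 26
X = -2095
(b + 3859)*(2081 + X) = (26 + 3859)*(2081 - 2095) = 3885*(-14) = -54390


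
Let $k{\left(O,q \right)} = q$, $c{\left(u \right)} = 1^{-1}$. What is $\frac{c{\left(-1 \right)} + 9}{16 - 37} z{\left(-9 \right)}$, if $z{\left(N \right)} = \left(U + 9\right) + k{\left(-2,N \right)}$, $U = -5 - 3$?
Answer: $\frac{80}{21} \approx 3.8095$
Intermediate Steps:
$c{\left(u \right)} = 1$
$U = -8$ ($U = -5 - 3 = -8$)
$z{\left(N \right)} = 1 + N$ ($z{\left(N \right)} = \left(-8 + 9\right) + N = 1 + N$)
$\frac{c{\left(-1 \right)} + 9}{16 - 37} z{\left(-9 \right)} = \frac{1 + 9}{16 - 37} \left(1 - 9\right) = \frac{10}{-21} \left(-8\right) = 10 \left(- \frac{1}{21}\right) \left(-8\right) = \left(- \frac{10}{21}\right) \left(-8\right) = \frac{80}{21}$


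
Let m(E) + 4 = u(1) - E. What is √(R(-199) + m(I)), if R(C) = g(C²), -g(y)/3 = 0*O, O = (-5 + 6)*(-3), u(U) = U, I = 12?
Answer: I*√15 ≈ 3.873*I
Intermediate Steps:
O = -3 (O = 1*(-3) = -3)
m(E) = -3 - E (m(E) = -4 + (1 - E) = -3 - E)
g(y) = 0 (g(y) = -0*(-3) = -3*0 = 0)
R(C) = 0
√(R(-199) + m(I)) = √(0 + (-3 - 1*12)) = √(0 + (-3 - 12)) = √(0 - 15) = √(-15) = I*√15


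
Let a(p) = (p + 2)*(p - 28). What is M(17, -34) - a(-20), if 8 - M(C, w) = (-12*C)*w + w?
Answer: -7758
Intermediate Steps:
a(p) = (-28 + p)*(2 + p) (a(p) = (2 + p)*(-28 + p) = (-28 + p)*(2 + p))
M(C, w) = 8 - w + 12*C*w (M(C, w) = 8 - ((-12*C)*w + w) = 8 - (-12*C*w + w) = 8 - (w - 12*C*w) = 8 + (-w + 12*C*w) = 8 - w + 12*C*w)
M(17, -34) - a(-20) = (8 - 1*(-34) + 12*17*(-34)) - (-56 + (-20)² - 26*(-20)) = (8 + 34 - 6936) - (-56 + 400 + 520) = -6894 - 1*864 = -6894 - 864 = -7758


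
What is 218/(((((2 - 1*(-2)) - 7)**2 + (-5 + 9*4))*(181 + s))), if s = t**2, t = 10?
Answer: 109/5620 ≈ 0.019395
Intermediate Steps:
s = 100 (s = 10**2 = 100)
218/(((((2 - 1*(-2)) - 7)**2 + (-5 + 9*4))*(181 + s))) = 218/(((((2 - 1*(-2)) - 7)**2 + (-5 + 9*4))*(181 + 100))) = 218/(((((2 + 2) - 7)**2 + (-5 + 36))*281)) = 218/((((4 - 7)**2 + 31)*281)) = 218/((((-3)**2 + 31)*281)) = 218/(((9 + 31)*281)) = 218/((40*281)) = 218/11240 = 218*(1/11240) = 109/5620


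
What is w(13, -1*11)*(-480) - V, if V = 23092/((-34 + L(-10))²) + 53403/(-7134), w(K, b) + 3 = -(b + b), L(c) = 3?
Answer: -20879358975/2285258 ≈ -9136.5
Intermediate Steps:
w(K, b) = -3 - 2*b (w(K, b) = -3 - (b + b) = -3 - 2*b)
V = 37806015/2285258 (V = 23092/((-34 + 3)²) + 53403/(-7134) = 23092/((-31)²) + 53403*(-1/7134) = 23092/961 - 17801/2378 = 37806015/2285258 ≈ 16.543)
w(13, -1*11)*(-480) - V = (-3 - (-2)*11)*(-480) - 1*37806015/2285258 = (-3 - 2*(-11))*(-480) - 37806015/2285258 = (-3 + 22)*(-480) - 37806015/2285258 = 19*(-480) - 37806015/2285258 = -9120 - 37806015/2285258 = -20879358975/2285258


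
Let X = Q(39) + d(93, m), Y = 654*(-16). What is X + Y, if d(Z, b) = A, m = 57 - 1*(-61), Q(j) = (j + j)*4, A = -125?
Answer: -10277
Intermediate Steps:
Y = -10464
Q(j) = 8*j (Q(j) = (2*j)*4 = 8*j)
m = 118 (m = 57 + 61 = 118)
d(Z, b) = -125
X = 187 (X = 8*39 - 125 = 312 - 125 = 187)
X + Y = 187 - 10464 = -10277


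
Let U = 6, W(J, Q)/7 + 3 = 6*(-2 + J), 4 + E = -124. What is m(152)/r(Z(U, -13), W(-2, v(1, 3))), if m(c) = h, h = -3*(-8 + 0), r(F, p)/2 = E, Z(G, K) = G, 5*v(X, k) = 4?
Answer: -3/32 ≈ -0.093750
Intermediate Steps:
v(X, k) = 4/5 (v(X, k) = (1/5)*4 = 4/5)
E = -128 (E = -4 - 124 = -128)
W(J, Q) = -105 + 42*J (W(J, Q) = -21 + 7*(6*(-2 + J)) = -21 + 7*(-12 + 6*J) = -21 + (-84 + 42*J) = -105 + 42*J)
r(F, p) = -256 (r(F, p) = 2*(-128) = -256)
h = 24 (h = -3*(-8) = 24)
m(c) = 24
m(152)/r(Z(U, -13), W(-2, v(1, 3))) = 24/(-256) = 24*(-1/256) = -3/32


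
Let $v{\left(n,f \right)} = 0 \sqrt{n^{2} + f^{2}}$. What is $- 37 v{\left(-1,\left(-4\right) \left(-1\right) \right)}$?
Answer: $0$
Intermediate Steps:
$v{\left(n,f \right)} = 0$ ($v{\left(n,f \right)} = 0 \sqrt{f^{2} + n^{2}} = 0$)
$- 37 v{\left(-1,\left(-4\right) \left(-1\right) \right)} = \left(-37\right) 0 = 0$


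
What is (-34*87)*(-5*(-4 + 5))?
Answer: 14790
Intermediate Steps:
(-34*87)*(-5*(-4 + 5)) = -(-14790) = -2958*(-5) = 14790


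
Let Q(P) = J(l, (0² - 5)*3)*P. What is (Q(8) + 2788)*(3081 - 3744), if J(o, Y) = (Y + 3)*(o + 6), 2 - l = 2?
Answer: -1466556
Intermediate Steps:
l = 0 (l = 2 - 1*2 = 2 - 2 = 0)
J(o, Y) = (3 + Y)*(6 + o)
Q(P) = -72*P (Q(P) = (18 + 3*0 + 6*((0² - 5)*3) + ((0² - 5)*3)*0)*P = (18 + 0 + 6*((0 - 5)*3) + ((0 - 5)*3)*0)*P = (18 + 0 + 6*(-5*3) - 5*3*0)*P = (18 + 0 + 6*(-15) - 15*0)*P = (18 + 0 - 90 + 0)*P = -72*P)
(Q(8) + 2788)*(3081 - 3744) = (-72*8 + 2788)*(3081 - 3744) = (-576 + 2788)*(-663) = 2212*(-663) = -1466556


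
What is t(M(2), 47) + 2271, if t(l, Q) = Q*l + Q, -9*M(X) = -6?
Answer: 7048/3 ≈ 2349.3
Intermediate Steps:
M(X) = ⅔ (M(X) = -⅑*(-6) = ⅔)
t(l, Q) = Q + Q*l
t(M(2), 47) + 2271 = 47*(1 + ⅔) + 2271 = 47*(5/3) + 2271 = 235/3 + 2271 = 7048/3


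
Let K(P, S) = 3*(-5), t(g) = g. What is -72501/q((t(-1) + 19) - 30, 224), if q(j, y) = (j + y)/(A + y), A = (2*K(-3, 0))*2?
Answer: -2972541/53 ≈ -56086.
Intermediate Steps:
K(P, S) = -15
A = -60 (A = (2*(-15))*2 = -30*2 = -60)
q(j, y) = (j + y)/(-60 + y)
-72501/q((t(-1) + 19) - 30, 224) = -72501*(-60 + 224)/(((-1 + 19) - 30) + 224) = -72501*164/((18 - 30) + 224) = -72501*164/(-12 + 224) = -72501/((1/164)*212) = -72501/53/41 = -72501*41/53 = -2972541/53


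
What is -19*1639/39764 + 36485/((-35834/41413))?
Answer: -30041331563307/712451588 ≈ -42166.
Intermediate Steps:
-19*1639/39764 + 36485/((-35834/41413)) = -31141*1/39764 + 36485/((-35834*1/41413)) = -31141/39764 + 36485/(-35834/41413) = -31141/39764 + 36485*(-41413/35834) = -31141/39764 - 1510953305/35834 = -30041331563307/712451588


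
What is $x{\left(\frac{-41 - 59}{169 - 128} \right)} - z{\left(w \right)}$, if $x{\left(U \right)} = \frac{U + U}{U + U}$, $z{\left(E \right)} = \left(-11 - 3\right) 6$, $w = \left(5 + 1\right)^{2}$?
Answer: $85$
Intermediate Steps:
$w = 36$ ($w = 6^{2} = 36$)
$z{\left(E \right)} = -84$ ($z{\left(E \right)} = \left(-14\right) 6 = -84$)
$x{\left(U \right)} = 1$ ($x{\left(U \right)} = \frac{2 U}{2 U} = 2 U \frac{1}{2 U} = 1$)
$x{\left(\frac{-41 - 59}{169 - 128} \right)} - z{\left(w \right)} = 1 - -84 = 1 + 84 = 85$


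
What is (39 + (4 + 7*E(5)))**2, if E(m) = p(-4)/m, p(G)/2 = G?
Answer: 25281/25 ≈ 1011.2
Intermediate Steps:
p(G) = 2*G
E(m) = -8/m (E(m) = (2*(-4))/m = -8/m)
(39 + (4 + 7*E(5)))**2 = (39 + (4 + 7*(-8/5)))**2 = (39 + (4 - 56/5))**2 = (39 - 36/5)**2 = (159/5)**2 = 25281/25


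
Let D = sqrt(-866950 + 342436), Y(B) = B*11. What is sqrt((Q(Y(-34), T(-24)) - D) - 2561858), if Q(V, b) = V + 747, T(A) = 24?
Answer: sqrt(-2561485 - I*sqrt(524514)) ≈ 0.23 - 1600.5*I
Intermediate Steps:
Y(B) = 11*B
D = I*sqrt(524514) (D = sqrt(-524514) = I*sqrt(524514) ≈ 724.23*I)
Q(V, b) = 747 + V
sqrt((Q(Y(-34), T(-24)) - D) - 2561858) = sqrt(((747 + 11*(-34)) - I*sqrt(524514)) - 2561858) = sqrt(((747 - 374) - I*sqrt(524514)) - 2561858) = sqrt((373 - I*sqrt(524514)) - 2561858) = sqrt(-2561485 - I*sqrt(524514))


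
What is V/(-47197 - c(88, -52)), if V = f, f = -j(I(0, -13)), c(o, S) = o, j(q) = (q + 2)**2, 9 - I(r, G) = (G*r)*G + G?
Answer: 576/47285 ≈ 0.012181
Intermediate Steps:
I(r, G) = 9 - G - r*G**2 (I(r, G) = 9 - ((G*r)*G + G) = 9 - (r*G**2 + G) = 9 - (G + r*G**2) = 9 + (-G - r*G**2) = 9 - G - r*G**2)
j(q) = (2 + q)**2
f = -576 (f = -(2 + (9 - 1*(-13) - 1*0*(-13)**2))**2 = -(2 + (9 + 13 - 1*0*169))**2 = -(2 + (9 + 13 + 0))**2 = -(2 + 22)**2 = -1*24**2 = -1*576 = -576)
V = -576
V/(-47197 - c(88, -52)) = -576/(-47197 - 1*88) = -576/(-47197 - 88) = -576/(-47285) = -576*(-1/47285) = 576/47285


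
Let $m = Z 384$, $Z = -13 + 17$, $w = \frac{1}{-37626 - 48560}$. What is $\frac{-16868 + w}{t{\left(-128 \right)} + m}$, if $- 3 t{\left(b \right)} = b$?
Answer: $- \frac{4361356347}{408176896} \approx -10.685$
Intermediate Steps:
$t{\left(b \right)} = - \frac{b}{3}$
$w = - \frac{1}{86186}$ ($w = \frac{1}{-86186} = - \frac{1}{86186} \approx -1.1603 \cdot 10^{-5}$)
$Z = 4$
$m = 1536$ ($m = 4 \cdot 384 = 1536$)
$\frac{-16868 + w}{t{\left(-128 \right)} + m} = \frac{-16868 - \frac{1}{86186}}{\left(- \frac{1}{3}\right) \left(-128\right) + 1536} = - \frac{1453785449}{86186 \left(\frac{128}{3} + 1536\right)} = - \frac{1453785449}{86186 \cdot \frac{4736}{3}} = \left(- \frac{1453785449}{86186}\right) \frac{3}{4736} = - \frac{4361356347}{408176896}$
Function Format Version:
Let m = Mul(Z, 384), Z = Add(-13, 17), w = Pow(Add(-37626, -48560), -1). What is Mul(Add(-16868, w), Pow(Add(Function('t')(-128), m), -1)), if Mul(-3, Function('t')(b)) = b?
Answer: Rational(-4361356347, 408176896) ≈ -10.685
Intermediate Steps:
Function('t')(b) = Mul(Rational(-1, 3), b)
w = Rational(-1, 86186) (w = Pow(-86186, -1) = Rational(-1, 86186) ≈ -1.1603e-5)
Z = 4
m = 1536 (m = Mul(4, 384) = 1536)
Mul(Add(-16868, w), Pow(Add(Function('t')(-128), m), -1)) = Mul(Add(-16868, Rational(-1, 86186)), Pow(Add(Mul(Rational(-1, 3), -128), 1536), -1)) = Mul(Rational(-1453785449, 86186), Pow(Add(Rational(128, 3), 1536), -1)) = Mul(Rational(-1453785449, 86186), Pow(Rational(4736, 3), -1)) = Mul(Rational(-1453785449, 86186), Rational(3, 4736)) = Rational(-4361356347, 408176896)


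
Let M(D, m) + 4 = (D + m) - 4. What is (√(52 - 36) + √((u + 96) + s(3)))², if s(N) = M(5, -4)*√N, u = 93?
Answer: (4 + √7*√(27 - √3))² ≈ 299.27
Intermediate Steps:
M(D, m) = -8 + D + m (M(D, m) = -4 + ((D + m) - 4) = -4 + (-4 + D + m) = -8 + D + m)
s(N) = -7*√N (s(N) = (-8 + 5 - 4)*√N = -7*√N)
(√(52 - 36) + √((u + 96) + s(3)))² = (√(52 - 36) + √((93 + 96) - 7*√3))² = (√16 + √(189 - 7*√3))² = (4 + √(189 - 7*√3))²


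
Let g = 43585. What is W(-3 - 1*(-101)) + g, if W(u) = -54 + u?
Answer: 43629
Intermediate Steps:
W(-3 - 1*(-101)) + g = (-54 + (-3 - 1*(-101))) + 43585 = (-54 + (-3 + 101)) + 43585 = (-54 + 98) + 43585 = 44 + 43585 = 43629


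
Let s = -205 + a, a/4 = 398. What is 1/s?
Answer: 1/1387 ≈ 0.00072098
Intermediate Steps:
a = 1592 (a = 4*398 = 1592)
s = 1387 (s = -205 + 1592 = 1387)
1/s = 1/1387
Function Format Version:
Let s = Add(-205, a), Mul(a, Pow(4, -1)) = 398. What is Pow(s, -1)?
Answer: Rational(1, 1387) ≈ 0.00072098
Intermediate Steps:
a = 1592 (a = Mul(4, 398) = 1592)
s = 1387 (s = Add(-205, 1592) = 1387)
Pow(s, -1) = Pow(1387, -1) = Rational(1, 1387)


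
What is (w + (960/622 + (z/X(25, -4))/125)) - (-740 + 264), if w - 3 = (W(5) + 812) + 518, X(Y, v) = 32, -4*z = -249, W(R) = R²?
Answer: 9133741439/4976000 ≈ 1835.6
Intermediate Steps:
z = 249/4 (z = -¼*(-249) = 249/4 ≈ 62.250)
w = 1358 (w = 3 + ((5² + 812) + 518) = 3 + ((25 + 812) + 518) = 3 + (837 + 518) = 3 + 1355 = 1358)
(w + (960/622 + (z/X(25, -4))/125)) - (-740 + 264) = (1358 + (960/622 + ((249/4)/32)/125)) - (-740 + 264) = (1358 + (960*(1/622) + ((249/4)*(1/32))*(1/125))) - 1*(-476) = (1358 + (480/311 + (249/128)*(1/125))) + 476 = (1358 + (480/311 + 249/16000)) + 476 = (1358 + 7757439/4976000) + 476 = 6765165439/4976000 + 476 = 9133741439/4976000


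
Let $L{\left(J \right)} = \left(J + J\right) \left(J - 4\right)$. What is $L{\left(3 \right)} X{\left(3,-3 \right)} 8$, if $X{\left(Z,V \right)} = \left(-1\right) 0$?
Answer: $0$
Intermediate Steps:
$X{\left(Z,V \right)} = 0$
$L{\left(J \right)} = 2 J \left(-4 + J\right)$
$L{\left(3 \right)} X{\left(3,-3 \right)} 8 = 2 \cdot 3 \left(-4 + 3\right) 0 \cdot 8 = 2 \cdot 3 \left(-1\right) 0 \cdot 8 = \left(-6\right) 0 \cdot 8 = 0 \cdot 8 = 0$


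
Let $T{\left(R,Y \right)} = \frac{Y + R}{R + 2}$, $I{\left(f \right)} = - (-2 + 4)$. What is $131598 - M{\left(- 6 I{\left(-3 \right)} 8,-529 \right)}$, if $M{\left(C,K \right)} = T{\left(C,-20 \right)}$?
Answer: $\frac{6448264}{49} \approx 1.316 \cdot 10^{5}$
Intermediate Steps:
$I{\left(f \right)} = -2$ ($I{\left(f \right)} = \left(-1\right) 2 = -2$)
$T{\left(R,Y \right)} = \frac{R + Y}{2 + R}$
$M{\left(C,K \right)} = \frac{-20 + C}{2 + C}$ ($M{\left(C,K \right)} = \frac{C - 20}{2 + C} = \frac{-20 + C}{2 + C}$)
$131598 - M{\left(- 6 I{\left(-3 \right)} 8,-529 \right)} = 131598 - \frac{-20 + \left(-6\right) \left(-2\right) 8}{2 + \left(-6\right) \left(-2\right) 8} = 131598 - \frac{-20 + 12 \cdot 8}{2 + 12 \cdot 8} = 131598 - \frac{-20 + 96}{2 + 96} = 131598 - \frac{1}{98} \cdot 76 = 131598 - \frac{38}{49} = \frac{6448264}{49}$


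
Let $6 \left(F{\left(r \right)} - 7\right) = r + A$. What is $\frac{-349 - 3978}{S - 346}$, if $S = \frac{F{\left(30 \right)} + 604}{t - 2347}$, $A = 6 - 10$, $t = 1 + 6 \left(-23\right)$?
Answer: $\frac{16122402}{1290119} \approx 12.497$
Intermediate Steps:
$t = -137$ ($t = 1 - 138 = -137$)
$A = -4$ ($A = 6 - 10 = -4$)
$F{\left(r \right)} = \frac{19}{3} + \frac{r}{6}$ ($F{\left(r \right)} = 7 + \frac{r - 4}{6} = 7 + \frac{-4 + r}{6} = 7 + \left(- \frac{2}{3} + \frac{r}{6}\right) = \frac{19}{3} + \frac{r}{6}$)
$S = - \frac{923}{3726}$ ($S = \frac{\left(\frac{19}{3} + \frac{1}{6} \cdot 30\right) + 604}{-137 - 2347} = \frac{\left(\frac{19}{3} + 5\right) + 604}{-2484} = \left(\frac{34}{3} + 604\right) \left(- \frac{1}{2484}\right) = \frac{1846}{3} \left(- \frac{1}{2484}\right) = - \frac{923}{3726} \approx -0.24772$)
$\frac{-349 - 3978}{S - 346} = \frac{-349 - 3978}{- \frac{923}{3726} - 346} = - \frac{4327}{- \frac{1290119}{3726}} = \left(-4327\right) \left(- \frac{3726}{1290119}\right) = \frac{16122402}{1290119}$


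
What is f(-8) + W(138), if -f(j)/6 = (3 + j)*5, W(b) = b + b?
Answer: 426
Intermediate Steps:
W(b) = 2*b
f(j) = -90 - 30*j (f(j) = -6*(3 + j)*5 = -6*(15 + 5*j) = -90 - 30*j)
f(-8) + W(138) = (-90 - 30*(-8)) + 2*138 = (-90 + 240) + 276 = 150 + 276 = 426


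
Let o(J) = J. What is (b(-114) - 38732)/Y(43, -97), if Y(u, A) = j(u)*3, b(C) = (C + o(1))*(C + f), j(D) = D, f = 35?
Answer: -9935/43 ≈ -231.05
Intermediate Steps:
b(C) = (1 + C)*(35 + C) (b(C) = (C + 1)*(C + 35) = (1 + C)*(35 + C))
Y(u, A) = 3*u (Y(u, A) = u*3 = 3*u)
(b(-114) - 38732)/Y(43, -97) = ((35 + (-114)**2 + 36*(-114)) - 38732)/((3*43)) = ((35 + 12996 - 4104) - 38732)/129 = (8927 - 38732)*(1/129) = -29805*1/129 = -9935/43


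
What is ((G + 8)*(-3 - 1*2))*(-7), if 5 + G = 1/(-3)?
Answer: 280/3 ≈ 93.333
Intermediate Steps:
G = -16/3 (G = -5 + 1/(-3) = -5 - 1/3 = -16/3 ≈ -5.3333)
((G + 8)*(-3 - 1*2))*(-7) = ((-16/3 + 8)*(-3 - 1*2))*(-7) = (8*(-3 - 2)/3)*(-7) = ((8/3)*(-5))*(-7) = -40/3*(-7) = 280/3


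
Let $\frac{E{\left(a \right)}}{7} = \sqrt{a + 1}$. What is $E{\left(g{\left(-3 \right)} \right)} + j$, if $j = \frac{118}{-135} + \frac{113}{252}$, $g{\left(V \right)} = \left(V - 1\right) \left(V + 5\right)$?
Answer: $- \frac{1609}{3780} + 7 i \sqrt{7} \approx -0.42566 + 18.52 i$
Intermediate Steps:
$g{\left(V \right)} = \left(-1 + V\right) \left(5 + V\right)$
$j = - \frac{1609}{3780}$ ($j = 118 \left(- \frac{1}{135}\right) + 113 \cdot \frac{1}{252} = - \frac{118}{135} + \frac{113}{252} = - \frac{1609}{3780} \approx -0.42566$)
$E{\left(a \right)} = 7 \sqrt{1 + a}$ ($E{\left(a \right)} = 7 \sqrt{a + 1} = 7 \sqrt{1 + a}$)
$E{\left(g{\left(-3 \right)} \right)} + j = 7 \sqrt{1 + \left(-5 + \left(-3\right)^{2} + 4 \left(-3\right)\right)} - \frac{1609}{3780} = 7 \sqrt{1 - 8} - \frac{1609}{3780} = 7 \sqrt{-7} - \frac{1609}{3780} = 7 i \sqrt{7} - \frac{1609}{3780} = - \frac{1609}{3780} + 7 i \sqrt{7}$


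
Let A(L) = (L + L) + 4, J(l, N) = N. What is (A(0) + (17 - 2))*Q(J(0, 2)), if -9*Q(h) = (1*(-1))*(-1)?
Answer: -19/9 ≈ -2.1111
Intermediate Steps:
A(L) = 4 + 2*L (A(L) = 2*L + 4 = 4 + 2*L)
Q(h) = -⅑ (Q(h) = -1*(-1)*(-1)/9 = -(-1)*(-1)/9 = -⅑*1 = -⅑)
(A(0) + (17 - 2))*Q(J(0, 2)) = ((4 + 2*0) + (17 - 2))*(-⅑) = ((4 + 0) + 15)*(-⅑) = (4 + 15)*(-⅑) = 19*(-⅑) = -19/9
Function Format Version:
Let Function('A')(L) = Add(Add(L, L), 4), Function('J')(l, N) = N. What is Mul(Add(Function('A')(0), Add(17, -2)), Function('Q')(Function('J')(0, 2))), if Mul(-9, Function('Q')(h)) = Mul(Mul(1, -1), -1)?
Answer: Rational(-19, 9) ≈ -2.1111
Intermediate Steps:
Function('A')(L) = Add(4, Mul(2, L)) (Function('A')(L) = Add(Mul(2, L), 4) = Add(4, Mul(2, L)))
Function('Q')(h) = Rational(-1, 9) (Function('Q')(h) = Mul(Rational(-1, 9), Mul(Mul(1, -1), -1)) = Mul(Rational(-1, 9), Mul(-1, -1)) = Mul(Rational(-1, 9), 1) = Rational(-1, 9))
Mul(Add(Function('A')(0), Add(17, -2)), Function('Q')(Function('J')(0, 2))) = Mul(Add(Add(4, Mul(2, 0)), Add(17, -2)), Rational(-1, 9)) = Mul(Add(Add(4, 0), 15), Rational(-1, 9)) = Mul(Add(4, 15), Rational(-1, 9)) = Mul(19, Rational(-1, 9)) = Rational(-19, 9)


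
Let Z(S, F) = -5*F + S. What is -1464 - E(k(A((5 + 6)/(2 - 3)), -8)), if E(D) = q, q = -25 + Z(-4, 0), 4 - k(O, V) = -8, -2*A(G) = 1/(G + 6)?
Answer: -1435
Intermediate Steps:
A(G) = -1/(2*(6 + G)) (A(G) = -1/(2*(G + 6)) = -1/(2*(6 + G)))
Z(S, F) = S - 5*F
k(O, V) = 12 (k(O, V) = 4 - 1*(-8) = 4 + 8 = 12)
q = -29 (q = -25 + (-4 - 5*0) = -25 + (-4 + 0) = -25 - 4 = -29)
E(D) = -29
-1464 - E(k(A((5 + 6)/(2 - 3)), -8)) = -1464 - 1*(-29) = -1464 + 29 = -1435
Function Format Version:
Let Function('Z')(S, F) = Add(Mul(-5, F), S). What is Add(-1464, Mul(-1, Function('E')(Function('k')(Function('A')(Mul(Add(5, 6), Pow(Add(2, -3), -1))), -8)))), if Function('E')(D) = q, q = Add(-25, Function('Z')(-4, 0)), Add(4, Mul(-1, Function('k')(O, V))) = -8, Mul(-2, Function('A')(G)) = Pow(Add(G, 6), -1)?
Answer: -1435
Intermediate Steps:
Function('A')(G) = Mul(Rational(-1, 2), Pow(Add(6, G), -1)) (Function('A')(G) = Mul(Rational(-1, 2), Pow(Add(G, 6), -1)) = Mul(Rational(-1, 2), Pow(Add(6, G), -1)))
Function('Z')(S, F) = Add(S, Mul(-5, F))
Function('k')(O, V) = 12 (Function('k')(O, V) = Add(4, Mul(-1, -8)) = Add(4, 8) = 12)
q = -29 (q = Add(-25, Add(-4, Mul(-5, 0))) = Add(-25, Add(-4, 0)) = Add(-25, -4) = -29)
Function('E')(D) = -29
Add(-1464, Mul(-1, Function('E')(Function('k')(Function('A')(Mul(Add(5, 6), Pow(Add(2, -3), -1))), -8)))) = Add(-1464, Mul(-1, -29)) = Add(-1464, 29) = -1435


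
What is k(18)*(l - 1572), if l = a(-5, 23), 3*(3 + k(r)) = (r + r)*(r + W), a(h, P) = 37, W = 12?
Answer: -547995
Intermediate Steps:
k(r) = -3 + 2*r*(12 + r)/3 (k(r) = -3 + ((r + r)*(r + 12))/3 = -3 + ((2*r)*(12 + r))/3 = -3 + (2*r*(12 + r))/3 = -3 + 2*r*(12 + r)/3)
l = 37
k(18)*(l - 1572) = (-3 + 8*18 + (2/3)*18**2)*(37 - 1572) = (-3 + 144 + (2/3)*324)*(-1535) = (-3 + 144 + 216)*(-1535) = 357*(-1535) = -547995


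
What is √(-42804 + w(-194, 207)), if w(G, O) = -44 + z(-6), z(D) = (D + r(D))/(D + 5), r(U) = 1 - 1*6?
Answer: I*√42837 ≈ 206.97*I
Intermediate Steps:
r(U) = -5 (r(U) = 1 - 6 = -5)
z(D) = (-5 + D)/(5 + D) (z(D) = (D - 5)/(D + 5) = (-5 + D)/(5 + D))
w(G, O) = -33 (w(G, O) = -44 + (-5 - 6)/(5 - 6) = -44 - 11/(-1) = -44 - 1*(-11) = -44 + 11 = -33)
√(-42804 + w(-194, 207)) = √(-42804 - 33) = √(-42837) = I*√42837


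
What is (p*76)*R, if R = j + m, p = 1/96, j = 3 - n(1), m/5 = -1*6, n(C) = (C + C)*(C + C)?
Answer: -589/24 ≈ -24.542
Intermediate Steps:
n(C) = 4*C**2 (n(C) = (2*C)*(2*C) = 4*C**2)
m = -30 (m = 5*(-1*6) = 5*(-6) = -30)
j = -1 (j = 3 - 4*1**2 = 3 - 4 = -1)
p = 1/96 ≈ 0.010417
R = -31 (R = -1 - 30 = -31)
(p*76)*R = ((1/96)*76)*(-31) = (19/24)*(-31) = -589/24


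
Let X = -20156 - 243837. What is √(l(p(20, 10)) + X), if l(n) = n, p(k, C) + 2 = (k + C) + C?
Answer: I*√263955 ≈ 513.77*I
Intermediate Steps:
p(k, C) = -2 + k + 2*C (p(k, C) = -2 + ((k + C) + C) = -2 + ((C + k) + C) = -2 + (k + 2*C) = -2 + k + 2*C)
X = -263993
√(l(p(20, 10)) + X) = √((-2 + 20 + 2*10) - 263993) = √((-2 + 20 + 20) - 263993) = √(38 - 263993) = √(-263955) = I*√263955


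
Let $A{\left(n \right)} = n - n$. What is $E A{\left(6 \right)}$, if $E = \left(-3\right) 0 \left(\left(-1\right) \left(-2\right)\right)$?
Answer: $0$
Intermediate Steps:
$A{\left(n \right)} = 0$
$E = 0$ ($E = 0 \cdot 2 = 0$)
$E A{\left(6 \right)} = 0 \cdot 0 = 0$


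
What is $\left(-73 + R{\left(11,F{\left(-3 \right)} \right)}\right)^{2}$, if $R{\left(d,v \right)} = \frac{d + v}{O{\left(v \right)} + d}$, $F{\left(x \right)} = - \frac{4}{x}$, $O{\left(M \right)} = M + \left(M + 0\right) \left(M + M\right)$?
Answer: $\frac{106667584}{20449} \approx 5216.3$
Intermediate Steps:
$O{\left(M \right)} = M + 2 M^{2}$ ($O{\left(M \right)} = M + M 2 M = M + 2 M^{2}$)
$R{\left(d,v \right)} = \frac{d + v}{d + v \left(1 + 2 v\right)}$ ($R{\left(d,v \right)} = \frac{d + v}{v \left(1 + 2 v\right) + d} = \frac{d + v}{d + v \left(1 + 2 v\right)}$)
$\left(-73 + R{\left(11,F{\left(-3 \right)} \right)}\right)^{2} = \left(-73 + \frac{11 - \frac{4}{-3}}{11 + - \frac{4}{-3} \left(1 + 2 \left(- \frac{4}{-3}\right)\right)}\right)^{2} = \left(-73 + \frac{11 - - \frac{4}{3}}{11 + \left(-4\right) \left(- \frac{1}{3}\right) \left(1 + 2 \left(\left(-4\right) \left(- \frac{1}{3}\right)\right)\right)}\right)^{2} = \left(-73 + \frac{11 + \frac{4}{3}}{11 + \frac{4 \left(1 + 2 \cdot \frac{4}{3}\right)}{3}}\right)^{2} = \left(-73 + \frac{1}{11 + \frac{4 \left(1 + \frac{8}{3}\right)}{3}} \cdot \frac{37}{3}\right)^{2} = \left(-73 + \frac{1}{11 + \frac{4}{3} \cdot \frac{11}{3}} \cdot \frac{37}{3}\right)^{2} = \left(-73 + \frac{1}{11 + \frac{44}{9}} \cdot \frac{37}{3}\right)^{2} = \left(-73 + \frac{1}{\frac{143}{9}} \cdot \frac{37}{3}\right)^{2} = \left(-73 + \frac{9}{143} \cdot \frac{37}{3}\right)^{2} = \left(-73 + \frac{111}{143}\right)^{2} = \left(- \frac{10328}{143}\right)^{2} = \frac{106667584}{20449}$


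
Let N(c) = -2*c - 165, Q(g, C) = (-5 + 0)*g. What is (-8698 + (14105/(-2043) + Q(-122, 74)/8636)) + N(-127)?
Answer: -76006073741/8821674 ≈ -8615.8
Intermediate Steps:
Q(g, C) = -5*g
N(c) = -165 - 2*c
(-8698 + (14105/(-2043) + Q(-122, 74)/8636)) + N(-127) = (-8698 + (14105/(-2043) - 5*(-122)/8636)) + (-165 - 2*(-127)) = (-8698 + (14105*(-1/2043) + 610*(1/8636))) + (-165 + 254) = (-8698 + (-14105/2043 + 305/4318)) + 89 = (-8698 - 60282275/8821674) + 89 = -76791202727/8821674 + 89 = -76006073741/8821674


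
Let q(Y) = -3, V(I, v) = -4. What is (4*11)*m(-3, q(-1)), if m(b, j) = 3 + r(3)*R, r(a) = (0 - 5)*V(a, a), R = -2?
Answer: -1628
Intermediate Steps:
r(a) = 20 (r(a) = (0 - 5)*(-4) = -5*(-4) = 20)
m(b, j) = -37 (m(b, j) = 3 + 20*(-2) = 3 - 40 = -37)
(4*11)*m(-3, q(-1)) = (4*11)*(-37) = 44*(-37) = -1628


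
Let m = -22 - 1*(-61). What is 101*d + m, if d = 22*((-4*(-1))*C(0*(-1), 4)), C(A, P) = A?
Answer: 39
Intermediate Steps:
m = 39 (m = -22 + 61 = 39)
d = 0 (d = 22*((-4*(-1))*(0*(-1))) = 22*(4*0) = 22*0 = 0)
101*d + m = 101*0 + 39 = 0 + 39 = 39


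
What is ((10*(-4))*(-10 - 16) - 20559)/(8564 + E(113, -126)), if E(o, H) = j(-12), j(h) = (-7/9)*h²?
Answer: -19519/8452 ≈ -2.3094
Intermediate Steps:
j(h) = -7*h²/9 (j(h) = (-7*⅑)*h² = -7*h²/9)
E(o, H) = -112 (E(o, H) = -7/9*(-12)² = -7/9*144 = -112)
((10*(-4))*(-10 - 16) - 20559)/(8564 + E(113, -126)) = ((10*(-4))*(-10 - 16) - 20559)/(8564 - 112) = (-40*(-26) - 20559)/8452 = (1040 - 20559)*(1/8452) = -19519*1/8452 = -19519/8452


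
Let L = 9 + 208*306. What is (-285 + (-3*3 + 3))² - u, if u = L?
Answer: 21024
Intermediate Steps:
L = 63657 (L = 9 + 63648 = 63657)
u = 63657
(-285 + (-3*3 + 3))² - u = (-285 + (-3*3 + 3))² - 1*63657 = (-285 + (-9 + 3))² - 63657 = (-285 - 6)² - 63657 = (-291)² - 63657 = 84681 - 63657 = 21024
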